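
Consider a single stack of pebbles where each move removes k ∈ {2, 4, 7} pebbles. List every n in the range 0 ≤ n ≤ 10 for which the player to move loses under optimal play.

0, 1, 6, 9

Grundy values for subtraction set {2, 4, 7}:
g(0) = mex{} = 0
g(1) = mex{} = 0
g(2) = mex{0} = 1
g(3) = mex{0} = 1
g(4) = mex{0,1} = 2
g(5) = mex{0,1} = 2
g(6) = mex{1,2} = 0
g(7) = mex{0,1,2} = 3
g(8) = mex{0,2} = 1
g(9) = mex{1,2,3} = 0
g(10) = mex{0,1} = 2
The P-positions (g = 0) in 0..10 are 0, 1, 6, 9.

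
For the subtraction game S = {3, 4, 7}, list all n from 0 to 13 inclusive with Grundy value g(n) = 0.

0, 1, 2, 10, 11, 12

Grundy values for subtraction set {3, 4, 7}:
k:     0  1  2  3  4  5  6  7  8  9 10 11 12 13
g(k):  0  0  0  1  1  1  2  2  2  3  0  0  0  1
The P-positions (g = 0) in 0..13 are 0, 1, 2, 10, 11, 12.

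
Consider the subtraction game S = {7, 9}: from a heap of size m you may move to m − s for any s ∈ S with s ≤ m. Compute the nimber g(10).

1

Compute g(0), g(1), … for moves {7, 9}:
g(0) = mex{} = 0
g(1) = mex{} = 0
g(2) = mex{} = 0
g(3) = mex{} = 0
g(4) = mex{} = 0
g(5) = mex{} = 0
g(6) = mex{} = 0
g(7) = mex{0} = 1
g(8) = mex{0} = 1
g(9) = mex{0} = 1
g(10) = mex{0} = 1
So g(10) = 1.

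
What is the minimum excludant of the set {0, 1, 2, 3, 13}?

4

The values 0, 1, 2, 3 are all present; 4 is the first non-negative integer missing from the set.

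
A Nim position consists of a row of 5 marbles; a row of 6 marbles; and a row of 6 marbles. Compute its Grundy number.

5

Nim-sum: 5 ^ 6 ^ 6 = 5.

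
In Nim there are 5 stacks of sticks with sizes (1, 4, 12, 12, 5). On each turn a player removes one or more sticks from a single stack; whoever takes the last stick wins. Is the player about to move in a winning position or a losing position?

Losing position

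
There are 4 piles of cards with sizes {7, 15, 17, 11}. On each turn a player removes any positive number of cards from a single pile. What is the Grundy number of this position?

Bitwise XOR of the heap sizes:
  00111  (7)
  01111  (15)
  10001  (17)
  01011  (11)
  -----
  10010  (18)

18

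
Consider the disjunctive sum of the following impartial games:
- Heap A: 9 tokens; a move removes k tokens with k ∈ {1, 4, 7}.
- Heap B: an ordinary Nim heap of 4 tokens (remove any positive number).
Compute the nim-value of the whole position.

5

Grundy values for heap A (subtraction set {1, 4, 7}):
k:     0  1  2  3  4  5  6  7  8  9
g(k):  0  1  0  1  2  0  1  2  0  1
So g(9) = 1.
Heap B is a plain Nim heap of size 4, so its Grundy value is 4.
The value of a disjunctive sum is the nim-sum of the parts.
Combined value = 1 ⊕ 4 = 5.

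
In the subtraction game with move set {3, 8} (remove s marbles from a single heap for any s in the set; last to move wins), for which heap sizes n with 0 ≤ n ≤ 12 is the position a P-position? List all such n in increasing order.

Build the Grundy sequence with g(k) = mex{g(k−s) : s ∈ {3, 8}, s ≤ k}:
g(0) = mex{} = 0
g(1) = mex{} = 0
g(2) = mex{} = 0
g(3) = mex{0} = 1
g(4) = mex{0} = 1
g(5) = mex{0} = 1
g(6) = mex{1} = 0
g(7) = mex{1} = 0
g(8) = mex{0,1} = 2
g(9) = mex{0} = 1
g(10) = mex{0} = 1
g(11) = mex{1,2} = 0
g(12) = mex{1} = 0
The P-positions (g = 0) in 0..12 are 0, 1, 2, 6, 7, 11, 12.

0, 1, 2, 6, 7, 11, 12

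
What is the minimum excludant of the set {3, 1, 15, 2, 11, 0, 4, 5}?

6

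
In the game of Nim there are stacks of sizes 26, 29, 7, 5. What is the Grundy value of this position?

Nim-sum: 26 XOR 29 XOR 7 XOR 5 = 5.

5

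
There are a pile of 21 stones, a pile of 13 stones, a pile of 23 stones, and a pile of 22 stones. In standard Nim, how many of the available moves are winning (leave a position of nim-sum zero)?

3

Compute the nim-sum pairwise:
21 XOR 13 = 24
24 XOR 23 = 15
15 XOR 22 = 25
The overall nim-sum is X = 25. A pile of size p has a winning move iff p XOR X < p (reduce it to p XOR X).
  21: 21 XOR 25 = 12 < 21 — winning move (to 12).
  13: 13 XOR 25 = 20 ≥ 13 — no move.
  23: 23 XOR 25 = 14 < 23 — winning move (to 14).
  22: 22 XOR 25 = 15 < 22 — winning move (to 15).
That gives 3 winning moves.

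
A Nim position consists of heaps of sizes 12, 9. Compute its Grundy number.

5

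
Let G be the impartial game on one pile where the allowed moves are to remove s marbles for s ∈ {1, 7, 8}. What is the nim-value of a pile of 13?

Compute g(0), g(1), … for moves {1, 7, 8}:
g(0) = mex{} = 0
g(1) = mex{0} = 1
g(2) = mex{1} = 0
g(3) = mex{0} = 1
g(4) = mex{1} = 0
g(5) = mex{0} = 1
g(6) = mex{1} = 0
g(7) = mex{0} = 1
g(8) = mex{0,1} = 2
g(9) = mex{0,1,2} = 3
g(10) = mex{0,1,3} = 2
g(11) = mex{0,1,2} = 3
g(12) = mex{0,1,3} = 2
g(13) = mex{0,1,2} = 3
So g(13) = 3.

3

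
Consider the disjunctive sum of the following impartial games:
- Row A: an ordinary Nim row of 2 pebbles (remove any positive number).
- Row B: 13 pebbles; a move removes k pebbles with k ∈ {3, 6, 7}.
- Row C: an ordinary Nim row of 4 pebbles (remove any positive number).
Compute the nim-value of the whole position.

Row A is a plain Nim row of size 2, so its Grundy value is 2.
For row B, compute g(0), g(1), … with moves {3, 6, 7}:
k:     0  1  2  3  4  5  6  7  8  9 10 11 12 13
g(k):  0  0  0  1  1  1  2  2  2  3  0  0  0  1
So g(13) = 1.
Row C is a plain Nim row of size 4, so its Grundy value is 4.
By the Sprague-Grundy theorem, the Grundy value of a sum of independent games is the XOR of the component values.
Combined value = 2 XOR 1 XOR 4 = 7.

7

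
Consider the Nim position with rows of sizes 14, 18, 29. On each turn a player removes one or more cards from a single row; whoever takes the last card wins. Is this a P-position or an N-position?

N-position

Compute the nim-sum pairwise:
14 XOR 18 = 28
28 XOR 29 = 1
The nim-sum is 1 ≠ 0, so this is an N-position: the player to move can win.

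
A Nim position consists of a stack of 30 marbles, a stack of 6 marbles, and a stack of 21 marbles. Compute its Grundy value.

13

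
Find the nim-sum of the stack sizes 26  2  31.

7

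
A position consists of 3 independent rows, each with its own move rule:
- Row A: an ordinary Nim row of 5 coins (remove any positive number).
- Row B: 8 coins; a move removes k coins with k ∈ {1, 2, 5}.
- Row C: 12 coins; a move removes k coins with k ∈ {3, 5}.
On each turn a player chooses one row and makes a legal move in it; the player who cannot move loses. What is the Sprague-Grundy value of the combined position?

6

Row A is a plain Nim row of size 5, so its Grundy value is 5.
Build the Grundy sequence for row B with g(k) = mex{g(k−s) : s ∈ {1, 2, 5}, s ≤ k}:
k:     0  1  2  3  4  5  6  7  8
g(k):  0  1  2  0  1  2  0  1  2
So g(8) = 2.
Build the Grundy sequence for row C with g(k) = mex{g(k−s) : s ∈ {3, 5}, s ≤ k}:
k:     0  1  2  3  4  5  6  7  8  9 10 11 12
g(k):  0  0  0  1  1  1  2  2  0  0  0  1  1
So g(12) = 1.
By the Sprague-Grundy theorem, the Grundy value of a sum of independent games is the XOR of the component values.
Combined value = 5 ⊕ 2 ⊕ 1 = 6.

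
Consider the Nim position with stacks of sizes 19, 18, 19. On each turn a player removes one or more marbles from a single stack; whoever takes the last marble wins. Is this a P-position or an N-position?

Nim-sum: 19 ⊕ 18 ⊕ 19 = 18.
The nim-sum is 18 ≠ 0, so this is an N-position: the player to move can win.

N-position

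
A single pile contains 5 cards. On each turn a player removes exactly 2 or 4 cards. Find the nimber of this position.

2

Compute g(0), g(1), … for moves {2, 4}:
g(0) = mex{} = 0
g(1) = mex{} = 0
g(2) = mex{0} = 1
g(3) = mex{0} = 1
g(4) = mex{0,1} = 2
g(5) = mex{0,1} = 2
So g(5) = 2.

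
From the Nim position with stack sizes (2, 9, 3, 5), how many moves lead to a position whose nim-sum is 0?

In binary:
  0010  (2)
  1001  (9)
  0011  (3)
  0101  (5)
  ----
  1101  (13)
The overall nim-sum is X = 13. A stack of size p has a winning move iff p XOR X < p (reduce it to p XOR X).
  2: 2 XOR 13 = 15 ≥ 2 — no move.
  9: 9 XOR 13 = 4 < 9 — winning move (to 4).
  3: 3 XOR 13 = 14 ≥ 3 — no move.
  5: 5 XOR 13 = 8 ≥ 5 — no move.
That gives 1 winning move.

1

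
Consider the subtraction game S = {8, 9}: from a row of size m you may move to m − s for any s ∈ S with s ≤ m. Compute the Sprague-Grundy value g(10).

1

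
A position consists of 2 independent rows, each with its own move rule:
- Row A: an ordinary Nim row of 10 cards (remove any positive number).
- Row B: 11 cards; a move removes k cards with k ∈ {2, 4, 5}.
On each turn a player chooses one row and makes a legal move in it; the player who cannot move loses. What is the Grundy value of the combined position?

8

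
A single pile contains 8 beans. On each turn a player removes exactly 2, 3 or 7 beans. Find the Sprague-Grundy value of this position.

1

Build the Grundy sequence with g(k) = mex{g(k−s) : s ∈ {2, 3, 7}, s ≤ k}:
g(0) = mex{} = 0
g(1) = mex{} = 0
g(2) = mex{0} = 1
g(3) = mex{0} = 1
g(4) = mex{0,1} = 2
g(5) = mex{1} = 0
g(6) = mex{1,2} = 0
g(7) = mex{0,2} = 1
g(8) = mex{0} = 1
So g(8) = 1.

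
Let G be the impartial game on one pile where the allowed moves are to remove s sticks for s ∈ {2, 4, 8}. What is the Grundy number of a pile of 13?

Grundy values for subtraction set {2, 4, 8}:
g(0) = mex{} = 0
g(1) = mex{} = 0
g(2) = mex{0} = 1
g(3) = mex{0} = 1
g(4) = mex{0,1} = 2
g(5) = mex{0,1} = 2
g(6) = mex{1,2} = 0
g(7) = mex{1,2} = 0
g(8) = mex{0,2} = 1
g(9) = mex{0,2} = 1
g(10) = mex{0,1} = 2
g(11) = mex{0,1} = 2
g(12) = mex{1,2} = 0
g(13) = mex{1,2} = 0
So g(13) = 0.

0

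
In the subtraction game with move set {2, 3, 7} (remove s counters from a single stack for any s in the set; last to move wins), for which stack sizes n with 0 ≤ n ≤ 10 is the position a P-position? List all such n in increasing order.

0, 1, 5, 6, 10

Grundy values for subtraction set {2, 3, 7}:
g(0) = mex{} = 0
g(1) = mex{} = 0
g(2) = mex{0} = 1
g(3) = mex{0} = 1
g(4) = mex{0,1} = 2
g(5) = mex{1} = 0
g(6) = mex{1,2} = 0
g(7) = mex{0,2} = 1
g(8) = mex{0} = 1
g(9) = mex{0,1} = 2
g(10) = mex{1} = 0
The P-positions (g = 0) in 0..10 are 0, 1, 5, 6, 10.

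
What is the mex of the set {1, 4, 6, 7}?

0 is not in the set, so the mex is 0.

0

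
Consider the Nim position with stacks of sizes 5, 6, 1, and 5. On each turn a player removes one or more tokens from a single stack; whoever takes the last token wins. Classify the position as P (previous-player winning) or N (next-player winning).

In binary:
  101  (5)
  110  (6)
  001  (1)
  101  (5)
  ---
  111  (7)
The nim-sum is 7 ≠ 0, so this is an N-position: the player to move can win.

N-position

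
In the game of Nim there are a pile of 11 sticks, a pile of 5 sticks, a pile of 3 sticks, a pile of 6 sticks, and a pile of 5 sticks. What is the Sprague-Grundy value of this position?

Compute the nim-sum pairwise:
11 XOR 5 = 14
14 XOR 3 = 13
13 XOR 6 = 11
11 XOR 5 = 14

14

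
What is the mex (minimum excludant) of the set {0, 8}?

1

0 is in the set but 1 is not, so the mex is 1.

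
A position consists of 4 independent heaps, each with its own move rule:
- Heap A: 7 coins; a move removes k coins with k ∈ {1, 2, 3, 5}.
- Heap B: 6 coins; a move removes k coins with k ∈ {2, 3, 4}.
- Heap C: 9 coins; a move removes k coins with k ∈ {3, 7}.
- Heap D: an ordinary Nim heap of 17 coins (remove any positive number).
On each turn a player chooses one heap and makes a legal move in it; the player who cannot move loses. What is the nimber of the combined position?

19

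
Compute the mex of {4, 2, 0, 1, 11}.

The values 0, 1, 2 are all present; 3 is the first non-negative integer missing from the set.

3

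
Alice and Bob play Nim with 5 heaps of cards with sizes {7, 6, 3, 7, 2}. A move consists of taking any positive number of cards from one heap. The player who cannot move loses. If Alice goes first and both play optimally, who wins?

Bitwise XOR of the heap sizes:
  111  (7)
  110  (6)
  011  (3)
  111  (7)
  010  (2)
  ---
  111  (7)
The nim-sum is 7 ≠ 0, so this is an N-position: the player to move can win; Alice has a winning move.

Alice wins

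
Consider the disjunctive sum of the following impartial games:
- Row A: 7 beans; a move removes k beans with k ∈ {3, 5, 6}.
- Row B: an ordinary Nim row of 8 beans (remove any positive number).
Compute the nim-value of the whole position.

10

Build the Grundy sequence for row A with g(k) = mex{g(k−s) : s ∈ {3, 5, 6}, s ≤ k}:
g(0) = mex{} = 0
g(1) = mex{} = 0
g(2) = mex{} = 0
g(3) = mex{0} = 1
g(4) = mex{0} = 1
g(5) = mex{0} = 1
g(6) = mex{0,1} = 2
g(7) = mex{0,1} = 2
So g(7) = 2.
Row B is a plain Nim row of size 8, so its Grundy value is 8.
The value of a disjunctive sum is the nim-sum of the parts.
Combined value = 2 ⊕ 8 = 10.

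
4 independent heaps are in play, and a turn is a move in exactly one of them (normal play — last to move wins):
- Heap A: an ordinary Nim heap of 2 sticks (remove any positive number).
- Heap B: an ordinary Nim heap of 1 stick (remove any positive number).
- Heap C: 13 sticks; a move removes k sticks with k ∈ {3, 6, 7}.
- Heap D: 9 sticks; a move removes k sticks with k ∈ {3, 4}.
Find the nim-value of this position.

Heap A is a plain Nim heap of size 2, so its Grundy value is 2.
Heap B is a plain Nim heap of size 1, so its Grundy value is 1.
Build the Grundy sequence for heap C with g(k) = mex{g(k−s) : s ∈ {3, 6, 7}, s ≤ k}:
k:     0  1  2  3  4  5  6  7  8  9 10 11 12 13
g(k):  0  0  0  1  1  1  2  2  2  3  0  0  0  1
So g(13) = 1.
Build the Grundy sequence for heap D with g(k) = mex{g(k−s) : s ∈ {3, 4}, s ≤ k}:
k:     0  1  2  3  4  5  6  7  8  9
g(k):  0  0  0  1  1  1  2  0  0  0
So g(9) = 0.
By the Sprague-Grundy theorem, the Grundy value of a sum of independent games is the XOR of the component values.
Combined value = 2 XOR 1 XOR 1 XOR 0 = 2.

2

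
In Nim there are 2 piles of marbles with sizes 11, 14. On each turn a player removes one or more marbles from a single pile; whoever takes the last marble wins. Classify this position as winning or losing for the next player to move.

Winning position

Write each in binary and XOR column by column:
  1011  (11)
  1110  (14)
  ----
  0101  (5)
The nim-sum is 5 ≠ 0, so this is an N-position: the player to move can win.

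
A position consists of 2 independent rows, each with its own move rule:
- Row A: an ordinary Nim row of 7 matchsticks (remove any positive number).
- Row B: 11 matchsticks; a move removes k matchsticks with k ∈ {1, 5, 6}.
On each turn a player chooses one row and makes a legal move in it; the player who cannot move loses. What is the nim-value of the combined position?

7

Row A is a plain Nim row of size 7, so its Grundy value is 7.
For row B, compute g(0), g(1), … with moves {1, 5, 6}:
k:     0  1  2  3  4  5  6  7  8  9 10 11
g(k):  0  1  0  1  0  1  2  3  2  3  2  0
So g(11) = 0.
By the Sprague-Grundy theorem, the Grundy value of a sum of independent games is the XOR of the component values.
Combined value = 7 ⊕ 0 = 7.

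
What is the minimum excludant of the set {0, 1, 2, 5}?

3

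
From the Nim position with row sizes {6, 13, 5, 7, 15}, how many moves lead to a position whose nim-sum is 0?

Compute the nim-sum pairwise:
6 ^ 13 = 11
11 ^ 5 = 14
14 ^ 7 = 9
9 ^ 15 = 6
The overall nim-sum is X = 6. A row of size p has a winning move iff p XOR X < p (reduce it to p XOR X).
  6: 6 XOR 6 = 0 < 6 — winning move (to 0).
  13: 13 XOR 6 = 11 < 13 — winning move (to 11).
  5: 5 XOR 6 = 3 < 5 — winning move (to 3).
  7: 7 XOR 6 = 1 < 7 — winning move (to 1).
  15: 15 XOR 6 = 9 < 15 — winning move (to 9).
That gives 5 winning moves.

5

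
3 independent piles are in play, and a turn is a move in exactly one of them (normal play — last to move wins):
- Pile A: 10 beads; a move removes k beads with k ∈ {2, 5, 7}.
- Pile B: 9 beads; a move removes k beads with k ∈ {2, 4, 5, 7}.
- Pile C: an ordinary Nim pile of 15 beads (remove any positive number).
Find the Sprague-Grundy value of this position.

15

Build the Grundy sequence for pile A with g(k) = mex{g(k−s) : s ∈ {2, 5, 7}, s ≤ k}:
g(0) = mex{} = 0
g(1) = mex{} = 0
g(2) = mex{0} = 1
g(3) = mex{0} = 1
g(4) = mex{1} = 0
g(5) = mex{0,1} = 2
g(6) = mex{0} = 1
g(7) = mex{0,1,2} = 3
g(8) = mex{0,1} = 2
g(9) = mex{0,1,3} = 2
g(10) = mex{1,2} = 0
So g(10) = 0.
Grundy values for pile B (subtraction set {2, 4, 5, 7}):
k:     0  1  2  3  4  5  6  7  8  9
g(k):  0  0  1  1  2  2  3  3  4  0
So g(9) = 0.
Pile C is a plain Nim pile of size 15, so its Grundy value is 15.
The value of a disjunctive sum is the nim-sum of the parts.
Combined value = 0 XOR 0 XOR 15 = 15.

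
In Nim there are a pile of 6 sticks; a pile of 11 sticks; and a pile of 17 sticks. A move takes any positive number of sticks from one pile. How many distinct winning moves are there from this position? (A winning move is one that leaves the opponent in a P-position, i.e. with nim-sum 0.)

1

In binary:
  00110  (6)
  01011  (11)
  10001  (17)
  -----
  11100  (28)
The overall nim-sum is X = 28. A pile of size p has a winning move iff p XOR X < p (reduce it to p XOR X).
  6: 6 XOR 28 = 26 ≥ 6 — no move.
  11: 11 XOR 28 = 23 ≥ 11 — no move.
  17: 17 XOR 28 = 13 < 17 — winning move (to 13).
That gives 1 winning move.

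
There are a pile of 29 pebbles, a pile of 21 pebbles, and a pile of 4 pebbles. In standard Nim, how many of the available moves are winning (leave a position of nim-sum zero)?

Write each in binary and XOR column by column:
  11101  (29)
  10101  (21)
  00100  (4)
  -----
  01100  (12)
The overall nim-sum is X = 12. A pile of size p has a winning move iff p XOR X < p (reduce it to p XOR X).
  29: 29 XOR 12 = 17 < 29 — winning move (to 17).
  21: 21 XOR 12 = 25 ≥ 21 — no move.
  4: 4 XOR 12 = 8 ≥ 4 — no move.
That gives 1 winning move.

1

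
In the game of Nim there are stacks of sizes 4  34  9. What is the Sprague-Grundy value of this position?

Compute the nim-sum pairwise:
4 XOR 34 = 38
38 XOR 9 = 47

47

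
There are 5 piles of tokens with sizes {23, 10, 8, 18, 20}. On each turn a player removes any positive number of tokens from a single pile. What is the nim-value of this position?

19

Compute the nim-sum pairwise:
23 ⊕ 10 = 29
29 ⊕ 8 = 21
21 ⊕ 18 = 7
7 ⊕ 20 = 19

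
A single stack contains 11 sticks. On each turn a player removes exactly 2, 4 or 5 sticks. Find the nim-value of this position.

2

Grundy values for subtraction set {2, 4, 5}:
k:     0  1  2  3  4  5  6  7  8  9 10 11
g(k):  0  0  1  1  2  2  3  0  0  1  1  2
So g(11) = 2.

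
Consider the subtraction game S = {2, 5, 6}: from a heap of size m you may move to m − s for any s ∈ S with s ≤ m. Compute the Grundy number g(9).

2

Grundy values for subtraction set {2, 5, 6}:
g(0) = mex{} = 0
g(1) = mex{} = 0
g(2) = mex{0} = 1
g(3) = mex{0} = 1
g(4) = mex{1} = 0
g(5) = mex{0,1} = 2
g(6) = mex{0} = 1
g(7) = mex{0,1,2} = 3
g(8) = mex{1} = 0
g(9) = mex{0,1,3} = 2
So g(9) = 2.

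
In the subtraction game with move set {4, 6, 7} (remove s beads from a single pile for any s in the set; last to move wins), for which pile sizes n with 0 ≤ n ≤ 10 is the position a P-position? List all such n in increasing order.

0, 1, 2, 3

Grundy values for subtraction set {4, 6, 7}:
k:     0  1  2  3  4  5  6  7  8  9 10
g(k):  0  0  0  0  1  1  1  1  2  2  2
The P-positions (g = 0) in 0..10 are 0, 1, 2, 3.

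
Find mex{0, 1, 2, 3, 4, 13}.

5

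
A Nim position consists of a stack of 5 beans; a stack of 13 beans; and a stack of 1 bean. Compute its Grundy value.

In binary:
  0101  (5)
  1101  (13)
  0001  (1)
  ----
  1001  (9)

9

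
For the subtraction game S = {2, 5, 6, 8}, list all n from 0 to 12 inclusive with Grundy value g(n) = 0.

Compute g(0), g(1), … for moves {2, 5, 6, 8}:
k:     0  1  2  3  4  5  6  7  8  9 10 11 12
g(k):  0  0  1  1  0  2  1  3  2  2  3  0  2
The P-positions (g = 0) in 0..12 are 0, 1, 4, 11.

0, 1, 4, 11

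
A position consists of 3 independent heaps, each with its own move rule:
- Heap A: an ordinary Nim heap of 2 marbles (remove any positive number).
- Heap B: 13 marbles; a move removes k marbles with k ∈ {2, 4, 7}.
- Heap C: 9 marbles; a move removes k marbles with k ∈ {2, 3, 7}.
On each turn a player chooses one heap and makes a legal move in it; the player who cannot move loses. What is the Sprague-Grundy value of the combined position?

2

Heap A is a plain Nim heap of size 2, so its Grundy value is 2.
Build the Grundy sequence for heap B with g(k) = mex{g(k−s) : s ∈ {2, 4, 7}, s ≤ k}:
k:     0  1  2  3  4  5  6  7  8  9 10 11 12 13
g(k):  0  0  1  1  2  2  0  3  1  0  2  1  0  2
So g(13) = 2.
Grundy values for heap C (subtraction set {2, 3, 7}):
g(0) = mex{} = 0
g(1) = mex{} = 0
g(2) = mex{0} = 1
g(3) = mex{0} = 1
g(4) = mex{0,1} = 2
g(5) = mex{1} = 0
g(6) = mex{1,2} = 0
g(7) = mex{0,2} = 1
g(8) = mex{0} = 1
g(9) = mex{0,1} = 2
So g(9) = 2.
By the Sprague-Grundy theorem, the Grundy value of a sum of independent games is the XOR of the component values.
Combined value = 2 XOR 2 XOR 2 = 2.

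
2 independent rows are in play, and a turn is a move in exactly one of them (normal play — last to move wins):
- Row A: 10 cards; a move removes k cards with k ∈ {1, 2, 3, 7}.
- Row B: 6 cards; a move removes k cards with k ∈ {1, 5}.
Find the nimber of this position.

2

Grundy values for row A (subtraction set {1, 2, 3, 7}):
g(0) = mex{} = 0
g(1) = mex{0} = 1
g(2) = mex{0,1} = 2
g(3) = mex{0,1,2} = 3
g(4) = mex{1,2,3} = 0
g(5) = mex{0,2,3} = 1
g(6) = mex{0,1,3} = 2
g(7) = mex{0,1,2} = 3
g(8) = mex{1,2,3} = 0
g(9) = mex{0,2,3} = 1
g(10) = mex{0,1,3} = 2
So g(10) = 2.
Build the Grundy sequence for row B with g(k) = mex{g(k−s) : s ∈ {1, 5}, s ≤ k}:
k:     0  1  2  3  4  5  6
g(k):  0  1  0  1  0  1  0
So g(6) = 0.
The value of a disjunctive sum is the nim-sum of the parts.
Combined value = 2 ⊕ 0 = 2.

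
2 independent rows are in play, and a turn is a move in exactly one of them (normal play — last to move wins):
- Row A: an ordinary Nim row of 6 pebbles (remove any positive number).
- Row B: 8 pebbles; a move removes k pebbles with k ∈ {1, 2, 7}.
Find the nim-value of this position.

4

Row A is a plain Nim row of size 6, so its Grundy value is 6.
For row B, compute g(0), g(1), … with moves {1, 2, 7}:
k:     0  1  2  3  4  5  6  7  8
g(k):  0  1  2  0  1  2  0  1  2
So g(8) = 2.
The value of a disjunctive sum is the nim-sum of the parts.
Combined value = 6 XOR 2 = 4.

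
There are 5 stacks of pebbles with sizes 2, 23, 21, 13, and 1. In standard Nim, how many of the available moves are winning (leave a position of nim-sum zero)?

Bitwise XOR of the heap sizes:
  00010  (2)
  10111  (23)
  10101  (21)
  01101  (13)
  00001  (1)
  -----
  01100  (12)
The overall nim-sum is X = 12. A stack of size p has a winning move iff p XOR X < p (reduce it to p XOR X).
  2: 2 XOR 12 = 14 ≥ 2 — no move.
  23: 23 XOR 12 = 27 ≥ 23 — no move.
  21: 21 XOR 12 = 25 ≥ 21 — no move.
  13: 13 XOR 12 = 1 < 13 — winning move (to 1).
  1: 1 XOR 12 = 13 ≥ 1 — no move.
That gives 1 winning move.

1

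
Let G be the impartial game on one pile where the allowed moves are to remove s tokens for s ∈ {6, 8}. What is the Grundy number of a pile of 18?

0

Grundy values for subtraction set {6, 8}:
k:     0  1  2  3  4  5  6  7  8  9 10 11 12 13 14 15 16 17 18
g(k):  0  0  0  0  0  0  1  1  1  1  1  1  2  2  0  0  0  0  0
So g(18) = 0.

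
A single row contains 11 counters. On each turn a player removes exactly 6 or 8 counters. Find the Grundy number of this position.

1

Grundy values for subtraction set {6, 8}:
k:     0  1  2  3  4  5  6  7  8  9 10 11
g(k):  0  0  0  0  0  0  1  1  1  1  1  1
So g(11) = 1.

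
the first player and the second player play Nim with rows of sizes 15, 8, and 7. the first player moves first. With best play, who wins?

the second player wins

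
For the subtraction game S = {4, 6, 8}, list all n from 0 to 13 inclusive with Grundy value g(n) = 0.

0, 1, 2, 3, 12, 13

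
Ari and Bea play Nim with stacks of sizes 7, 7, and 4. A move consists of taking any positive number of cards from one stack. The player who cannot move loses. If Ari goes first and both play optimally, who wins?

Ari wins

Nim-sum: 7 ⊕ 7 ⊕ 4 = 4.
The nim-sum is 4 ≠ 0, so this is an N-position: the player to move can win; Ari has a winning move.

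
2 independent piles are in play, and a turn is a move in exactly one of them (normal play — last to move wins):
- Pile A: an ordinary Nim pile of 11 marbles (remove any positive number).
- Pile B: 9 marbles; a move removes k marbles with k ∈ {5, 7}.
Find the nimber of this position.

10

Pile A is a plain Nim pile of size 11, so its Grundy value is 11.
Grundy values for pile B (subtraction set {5, 7}):
k:     0  1  2  3  4  5  6  7  8  9
g(k):  0  0  0  0  0  1  1  1  1  1
So g(9) = 1.
The value of a disjunctive sum is the nim-sum of the parts.
Combined value = 11 ⊕ 1 = 10.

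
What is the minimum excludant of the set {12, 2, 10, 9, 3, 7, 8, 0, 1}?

The values 0, 1, 2, 3 are all present; 4 is the first non-negative integer missing from the set.

4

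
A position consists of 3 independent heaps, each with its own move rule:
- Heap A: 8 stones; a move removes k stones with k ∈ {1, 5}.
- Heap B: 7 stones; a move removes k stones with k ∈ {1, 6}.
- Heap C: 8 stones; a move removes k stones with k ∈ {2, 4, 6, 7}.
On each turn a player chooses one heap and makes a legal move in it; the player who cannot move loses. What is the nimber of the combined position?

Build the Grundy sequence for heap A with g(k) = mex{g(k−s) : s ∈ {1, 5}, s ≤ k}:
k:     0  1  2  3  4  5  6  7  8
g(k):  0  1  0  1  0  1  0  1  0
So g(8) = 0.
Build the Grundy sequence for heap B with g(k) = mex{g(k−s) : s ∈ {1, 6}, s ≤ k}:
g(0) = mex{} = 0
g(1) = mex{0} = 1
g(2) = mex{1} = 0
g(3) = mex{0} = 1
g(4) = mex{1} = 0
g(5) = mex{0} = 1
g(6) = mex{0,1} = 2
g(7) = mex{1,2} = 0
So g(7) = 0.
Grundy values for heap C (subtraction set {2, 4, 6, 7}):
g(0) = mex{} = 0
g(1) = mex{} = 0
g(2) = mex{0} = 1
g(3) = mex{0} = 1
g(4) = mex{0,1} = 2
g(5) = mex{0,1} = 2
g(6) = mex{0,1,2} = 3
g(7) = mex{0,1,2} = 3
g(8) = mex{0,1,2,3} = 4
So g(8) = 4.
The value of a disjunctive sum is the nim-sum of the parts.
Combined value = 0 XOR 0 XOR 4 = 4.

4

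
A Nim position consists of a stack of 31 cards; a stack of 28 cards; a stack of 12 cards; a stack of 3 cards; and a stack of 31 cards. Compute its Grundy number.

19

In binary:
  11111  (31)
  11100  (28)
  01100  (12)
  00011  (3)
  11111  (31)
  -----
  10011  (19)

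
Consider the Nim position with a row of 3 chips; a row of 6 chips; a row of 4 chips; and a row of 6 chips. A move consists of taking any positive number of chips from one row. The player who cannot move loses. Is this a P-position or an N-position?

N-position

Compute the nim-sum pairwise:
3 ⊕ 6 = 5
5 ⊕ 4 = 1
1 ⊕ 6 = 7
The nim-sum is 7 ≠ 0, so this is an N-position: the player to move can win.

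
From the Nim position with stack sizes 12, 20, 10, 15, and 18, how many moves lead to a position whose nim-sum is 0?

Compute the nim-sum pairwise:
12 ⊕ 20 = 24
24 ⊕ 10 = 18
18 ⊕ 15 = 29
29 ⊕ 18 = 15
The overall nim-sum is X = 15. A stack of size p has a winning move iff p XOR X < p (reduce it to p XOR X).
  12: 12 XOR 15 = 3 < 12 — winning move (to 3).
  20: 20 XOR 15 = 27 ≥ 20 — no move.
  10: 10 XOR 15 = 5 < 10 — winning move (to 5).
  15: 15 XOR 15 = 0 < 15 — winning move (to 0).
  18: 18 XOR 15 = 29 ≥ 18 — no move.
That gives 3 winning moves.

3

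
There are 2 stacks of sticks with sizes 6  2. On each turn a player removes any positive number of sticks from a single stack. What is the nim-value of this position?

Nim-sum: 6 ^ 2 = 4.

4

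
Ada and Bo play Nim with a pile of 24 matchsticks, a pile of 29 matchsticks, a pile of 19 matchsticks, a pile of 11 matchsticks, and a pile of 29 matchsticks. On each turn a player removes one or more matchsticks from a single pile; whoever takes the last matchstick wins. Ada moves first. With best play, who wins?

Compute the nim-sum pairwise:
24 XOR 29 = 5
5 XOR 19 = 22
22 XOR 11 = 29
29 XOR 29 = 0
The nim-sum is 0, so this is a P-position: the player to move is in a losing position under optimal play; Ada is about to move from it and so loses — Bo wins.

Bo wins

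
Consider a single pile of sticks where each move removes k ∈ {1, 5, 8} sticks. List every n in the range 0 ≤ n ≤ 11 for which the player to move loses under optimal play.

0, 2, 4, 6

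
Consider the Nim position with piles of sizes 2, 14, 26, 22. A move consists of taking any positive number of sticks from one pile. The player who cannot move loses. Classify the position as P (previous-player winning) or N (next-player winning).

P-position

Nim-sum: 2 ^ 14 ^ 26 ^ 22 = 0.
The nim-sum is 0, so this is a P-position: the player to move is in a losing position under optimal play.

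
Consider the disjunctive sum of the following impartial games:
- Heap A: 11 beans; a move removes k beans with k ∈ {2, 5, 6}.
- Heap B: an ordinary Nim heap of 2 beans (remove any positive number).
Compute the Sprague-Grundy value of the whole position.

2

For heap A, compute g(0), g(1), … with moves {2, 5, 6}:
k:     0  1  2  3  4  5  6  7  8  9 10 11
g(k):  0  0  1  1  0  2  1  3  0  2  1  0
So g(11) = 0.
Heap B is a plain Nim heap of size 2, so its Grundy value is 2.
By the Sprague-Grundy theorem, the Grundy value of a sum of independent games is the XOR of the component values.
Combined value = 0 ⊕ 2 = 2.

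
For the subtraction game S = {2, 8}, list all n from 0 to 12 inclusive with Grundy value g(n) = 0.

Compute g(0), g(1), … for moves {2, 8}:
g(0) = mex{} = 0
g(1) = mex{} = 0
g(2) = mex{0} = 1
g(3) = mex{0} = 1
g(4) = mex{1} = 0
g(5) = mex{1} = 0
g(6) = mex{0} = 1
g(7) = mex{0} = 1
g(8) = mex{0,1} = 2
g(9) = mex{0,1} = 2
g(10) = mex{1,2} = 0
g(11) = mex{1,2} = 0
g(12) = mex{0} = 1
The P-positions (g = 0) in 0..12 are 0, 1, 4, 5, 10, 11.

0, 1, 4, 5, 10, 11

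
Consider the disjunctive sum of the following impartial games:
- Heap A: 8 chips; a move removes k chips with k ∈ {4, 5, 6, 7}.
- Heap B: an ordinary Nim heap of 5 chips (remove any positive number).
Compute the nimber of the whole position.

7

Build the Grundy sequence for heap A with g(k) = mex{g(k−s) : s ∈ {4, 5, 6, 7}, s ≤ k}:
g(0) = mex{} = 0
g(1) = mex{} = 0
g(2) = mex{} = 0
g(3) = mex{} = 0
g(4) = mex{0} = 1
g(5) = mex{0} = 1
g(6) = mex{0} = 1
g(7) = mex{0} = 1
g(8) = mex{0,1} = 2
So g(8) = 2.
Heap B is a plain Nim heap of size 5, so its Grundy value is 5.
By the Sprague-Grundy theorem, the Grundy value of a sum of independent games is the XOR of the component values.
Combined value = 2 XOR 5 = 7.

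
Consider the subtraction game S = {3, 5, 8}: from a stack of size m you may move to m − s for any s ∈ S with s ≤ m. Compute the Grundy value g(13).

Build the Grundy sequence with g(k) = mex{g(k−s) : s ∈ {3, 5, 8}, s ≤ k}:
k:     0  1  2  3  4  5  6  7  8  9 10 11 12 13
g(k):  0  0  0  1  1  1  2  2  2  3  3  0  0  0
So g(13) = 0.

0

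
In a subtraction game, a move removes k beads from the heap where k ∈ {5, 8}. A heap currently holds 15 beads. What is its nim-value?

Build the Grundy sequence with g(k) = mex{g(k−s) : s ∈ {5, 8}, s ≤ k}:
k:     0  1  2  3  4  5  6  7  8  9 10 11 12 13 14 15
g(k):  0  0  0  0  0  1  1  1  1  1  2  2  2  0  0  0
So g(15) = 0.

0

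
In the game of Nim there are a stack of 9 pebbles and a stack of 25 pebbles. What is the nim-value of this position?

16

Compute the nim-sum pairwise:
9 XOR 25 = 16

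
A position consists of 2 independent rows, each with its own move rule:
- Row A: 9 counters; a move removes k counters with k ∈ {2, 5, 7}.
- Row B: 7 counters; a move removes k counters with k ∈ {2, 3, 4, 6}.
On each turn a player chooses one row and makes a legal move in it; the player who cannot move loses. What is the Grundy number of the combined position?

1

Grundy values for row A (subtraction set {2, 5, 7}):
g(0) = mex{} = 0
g(1) = mex{} = 0
g(2) = mex{0} = 1
g(3) = mex{0} = 1
g(4) = mex{1} = 0
g(5) = mex{0,1} = 2
g(6) = mex{0} = 1
g(7) = mex{0,1,2} = 3
g(8) = mex{0,1} = 2
g(9) = mex{0,1,3} = 2
So g(9) = 2.
Grundy values for row B (subtraction set {2, 3, 4, 6}):
g(0) = mex{} = 0
g(1) = mex{} = 0
g(2) = mex{0} = 1
g(3) = mex{0} = 1
g(4) = mex{0,1} = 2
g(5) = mex{0,1} = 2
g(6) = mex{0,1,2} = 3
g(7) = mex{0,1,2} = 3
So g(7) = 3.
By the Sprague-Grundy theorem, the Grundy value of a sum of independent games is the XOR of the component values.
Combined value = 2 ⊕ 3 = 1.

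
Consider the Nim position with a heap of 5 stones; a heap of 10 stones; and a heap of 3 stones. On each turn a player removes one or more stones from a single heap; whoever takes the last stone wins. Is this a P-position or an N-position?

Write each in binary and XOR column by column:
  0101  (5)
  1010  (10)
  0011  (3)
  ----
  1100  (12)
The nim-sum is 12 ≠ 0, so this is an N-position: the player to move can win.

N-position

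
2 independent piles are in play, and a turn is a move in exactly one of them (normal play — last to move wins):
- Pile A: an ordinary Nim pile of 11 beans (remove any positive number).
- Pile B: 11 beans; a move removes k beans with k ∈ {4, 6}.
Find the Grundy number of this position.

11

Pile A is a plain Nim pile of size 11, so its Grundy value is 11.
Grundy values for pile B (subtraction set {4, 6}):
g(0) = mex{} = 0
g(1) = mex{} = 0
g(2) = mex{} = 0
g(3) = mex{} = 0
g(4) = mex{0} = 1
g(5) = mex{0} = 1
g(6) = mex{0} = 1
g(7) = mex{0} = 1
g(8) = mex{0,1} = 2
g(9) = mex{0,1} = 2
g(10) = mex{1} = 0
g(11) = mex{1} = 0
So g(11) = 0.
The value of a disjunctive sum is the nim-sum of the parts.
Combined value = 11 ⊕ 0 = 11.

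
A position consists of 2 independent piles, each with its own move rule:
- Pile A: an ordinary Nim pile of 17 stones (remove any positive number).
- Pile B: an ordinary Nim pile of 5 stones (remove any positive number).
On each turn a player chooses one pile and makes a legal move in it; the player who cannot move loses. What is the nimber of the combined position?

20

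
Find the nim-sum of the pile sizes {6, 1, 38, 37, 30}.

26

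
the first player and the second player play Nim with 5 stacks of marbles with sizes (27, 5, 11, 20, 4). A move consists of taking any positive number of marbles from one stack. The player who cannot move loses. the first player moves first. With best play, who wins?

In binary:
  11011  (27)
  00101  (5)
  01011  (11)
  10100  (20)
  00100  (4)
  -----
  00101  (5)
The nim-sum is 5 ≠ 0, so this is an N-position: the player to move can win; the first player has a winning move.

the first player wins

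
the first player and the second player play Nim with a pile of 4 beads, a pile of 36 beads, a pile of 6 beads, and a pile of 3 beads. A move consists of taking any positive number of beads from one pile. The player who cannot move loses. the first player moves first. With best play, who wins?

the first player wins

Nim-sum: 4 ⊕ 36 ⊕ 6 ⊕ 3 = 37.
The nim-sum is 37 ≠ 0, so this is an N-position: the player to move can win; the first player has a winning move.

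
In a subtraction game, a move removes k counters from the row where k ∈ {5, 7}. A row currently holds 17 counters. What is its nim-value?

Build the Grundy sequence with g(k) = mex{g(k−s) : s ∈ {5, 7}, s ≤ k}:
k:     0  1  2  3  4  5  6  7  8  9 10 11 12 13 14 15 16 17
g(k):  0  0  0  0  0  1  1  1  1  1  2  2  0  0  0  0  0  1
So g(17) = 1.

1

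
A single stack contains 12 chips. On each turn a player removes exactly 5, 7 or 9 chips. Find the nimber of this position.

Grundy values for subtraction set {5, 7, 9}:
k:     0  1  2  3  4  5  6  7  8  9 10 11 12
g(k):  0  0  0  0  0  1  1  1  1  1  2  2  2
So g(12) = 2.

2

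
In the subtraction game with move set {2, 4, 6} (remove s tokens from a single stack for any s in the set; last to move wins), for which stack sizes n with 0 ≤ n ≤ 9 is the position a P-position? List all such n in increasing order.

Build the Grundy sequence with g(k) = mex{g(k−s) : s ∈ {2, 4, 6}, s ≤ k}:
k:     0  1  2  3  4  5  6  7  8  9
g(k):  0  0  1  1  2  2  3  3  0  0
The P-positions (g = 0) in 0..9 are 0, 1, 8, 9.

0, 1, 8, 9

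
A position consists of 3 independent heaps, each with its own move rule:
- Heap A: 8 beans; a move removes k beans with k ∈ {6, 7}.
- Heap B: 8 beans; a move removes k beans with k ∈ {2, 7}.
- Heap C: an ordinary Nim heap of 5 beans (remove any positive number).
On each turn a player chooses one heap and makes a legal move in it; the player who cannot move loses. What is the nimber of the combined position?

Build the Grundy sequence for heap A with g(k) = mex{g(k−s) : s ∈ {6, 7}, s ≤ k}:
g(0) = mex{} = 0
g(1) = mex{} = 0
g(2) = mex{} = 0
g(3) = mex{} = 0
g(4) = mex{} = 0
g(5) = mex{} = 0
g(6) = mex{0} = 1
g(7) = mex{0} = 1
g(8) = mex{0} = 1
So g(8) = 1.
Grundy values for heap B (subtraction set {2, 7}):
g(0) = mex{} = 0
g(1) = mex{} = 0
g(2) = mex{0} = 1
g(3) = mex{0} = 1
g(4) = mex{1} = 0
g(5) = mex{1} = 0
g(6) = mex{0} = 1
g(7) = mex{0} = 1
g(8) = mex{0,1} = 2
So g(8) = 2.
Heap C is a plain Nim heap of size 5, so its Grundy value is 5.
By the Sprague-Grundy theorem, the Grundy value of a sum of independent games is the XOR of the component values.
Combined value = 1 XOR 2 XOR 5 = 6.

6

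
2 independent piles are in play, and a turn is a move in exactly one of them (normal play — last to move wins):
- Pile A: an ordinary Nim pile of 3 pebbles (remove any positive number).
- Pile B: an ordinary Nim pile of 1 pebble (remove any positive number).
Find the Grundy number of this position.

2

Pile A is a plain Nim pile of size 3, so its Grundy value is 3.
Pile B is a plain Nim pile of size 1, so its Grundy value is 1.
The value of a disjunctive sum is the nim-sum of the parts.
Combined value = 3 XOR 1 = 2.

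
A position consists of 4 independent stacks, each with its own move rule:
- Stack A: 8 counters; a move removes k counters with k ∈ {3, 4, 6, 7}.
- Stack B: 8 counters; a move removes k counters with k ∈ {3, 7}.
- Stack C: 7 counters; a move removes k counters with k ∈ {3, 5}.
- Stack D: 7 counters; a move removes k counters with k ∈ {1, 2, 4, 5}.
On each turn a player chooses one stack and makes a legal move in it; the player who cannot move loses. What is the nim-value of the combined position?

For stack A, compute g(0), g(1), … with moves {3, 4, 6, 7}:
g(0) = mex{} = 0
g(1) = mex{} = 0
g(2) = mex{} = 0
g(3) = mex{0} = 1
g(4) = mex{0} = 1
g(5) = mex{0} = 1
g(6) = mex{0,1} = 2
g(7) = mex{0,1} = 2
g(8) = mex{0,1} = 2
So g(8) = 2.
Grundy values for stack B (subtraction set {3, 7}):
g(0) = mex{} = 0
g(1) = mex{} = 0
g(2) = mex{} = 0
g(3) = mex{0} = 1
g(4) = mex{0} = 1
g(5) = mex{0} = 1
g(6) = mex{1} = 0
g(7) = mex{0,1} = 2
g(8) = mex{0,1} = 2
So g(8) = 2.
Grundy values for stack C (subtraction set {3, 5}):
k:     0  1  2  3  4  5  6  7
g(k):  0  0  0  1  1  1  2  2
So g(7) = 2.
Build the Grundy sequence for stack D with g(k) = mex{g(k−s) : s ∈ {1, 2, 4, 5}, s ≤ k}:
g(0) = mex{} = 0
g(1) = mex{0} = 1
g(2) = mex{0,1} = 2
g(3) = mex{1,2} = 0
g(4) = mex{0,2} = 1
g(5) = mex{0,1} = 2
g(6) = mex{1,2} = 0
g(7) = mex{0,2} = 1
So g(7) = 1.
By the Sprague-Grundy theorem, the Grundy value of a sum of independent games is the XOR of the component values.
Combined value = 2 ⊕ 2 ⊕ 2 ⊕ 1 = 3.

3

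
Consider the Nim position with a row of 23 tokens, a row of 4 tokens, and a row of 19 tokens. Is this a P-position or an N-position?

P-position

Write each in binary and XOR column by column:
  10111  (23)
  00100  (4)
  10011  (19)
  -----
  00000  (0)
The nim-sum is 0, so this is a P-position: the player to move is in a losing position under optimal play.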